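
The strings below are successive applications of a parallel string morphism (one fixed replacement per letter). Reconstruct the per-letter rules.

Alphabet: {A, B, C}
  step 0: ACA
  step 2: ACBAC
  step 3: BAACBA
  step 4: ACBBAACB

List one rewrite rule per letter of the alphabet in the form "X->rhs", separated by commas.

A->B, B->AC, C->A

  step 3 ⇒ step 4: BAACBA ⇒ AC·B·B·A·AC·B
    A ↦ B
    B ↦ AC
    C ↦ A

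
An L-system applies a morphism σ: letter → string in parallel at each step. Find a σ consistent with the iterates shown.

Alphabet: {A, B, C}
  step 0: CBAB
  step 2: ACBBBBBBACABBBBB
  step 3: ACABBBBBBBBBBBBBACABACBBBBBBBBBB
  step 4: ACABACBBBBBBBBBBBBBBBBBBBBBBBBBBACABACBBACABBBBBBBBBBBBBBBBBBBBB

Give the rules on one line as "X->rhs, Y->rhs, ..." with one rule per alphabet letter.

A->AC, B->BB, C->AB

  step 3 ⇒ step 4: ACABBBBBBBBBBBBBACABACBBBBBBBBBB ⇒ AC·AB·AC·BB·BB·BB·BB·BB·BB·BB·BB·BB·BB·BB·BB·BB·AC·AB·AC·BB·AC·AB·BB·BB·BB·BB·BB·BB·BB·BB·BB·BB
    A ↦ AC
    B ↦ BB
    C ↦ AB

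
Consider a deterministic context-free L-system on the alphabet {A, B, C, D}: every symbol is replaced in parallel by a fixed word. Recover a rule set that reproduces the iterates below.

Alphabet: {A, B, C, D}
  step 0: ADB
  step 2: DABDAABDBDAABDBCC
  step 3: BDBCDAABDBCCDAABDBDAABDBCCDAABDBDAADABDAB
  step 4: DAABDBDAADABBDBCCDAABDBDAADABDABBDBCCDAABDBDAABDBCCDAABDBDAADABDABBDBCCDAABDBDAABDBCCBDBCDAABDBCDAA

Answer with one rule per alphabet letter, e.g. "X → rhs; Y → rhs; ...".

A->C, B->DAA, C->DAB, D->BDB

  step 3 ⇒ step 4: BDBCDAABDBCCDAABDBDAABDBCCDAABDBDAADABDAB ⇒ DAA·BDB·DAA·DAB·BDB·C·C·DAA·BDB·DAA·DAB·DAB·BDB·C·C·DAA·BDB·DAA·BDB·C·C·DAA·BDB·DAA·DAB·DAB·BDB·C·C·DAA·BDB·DAA·BDB·C·C·BDB·C·DAA·BDB·C·DAA
    A ↦ C
    B ↦ DAA
    C ↦ DAB
    D ↦ BDB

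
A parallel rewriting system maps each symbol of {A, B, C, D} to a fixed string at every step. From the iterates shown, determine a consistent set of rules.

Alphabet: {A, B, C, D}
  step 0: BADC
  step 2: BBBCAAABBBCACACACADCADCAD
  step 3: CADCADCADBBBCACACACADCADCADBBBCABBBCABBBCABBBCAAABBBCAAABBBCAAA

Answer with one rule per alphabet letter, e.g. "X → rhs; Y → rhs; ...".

A->CA, B->CAD, C->BBB, D->AA

  step 2 ⇒ step 3: BBBCAAABBBCACACACADCADCAD ⇒ CAD·CAD·CAD·BBB·CA·CA·CA·CAD·CAD·CAD·BBB·CA·BBB·CA·BBB·CA·BBB·CA·AA·BBB·CA·AA·BBB·CA·AA
    A ↦ CA
    B ↦ CAD
    C ↦ BBB
    D ↦ AA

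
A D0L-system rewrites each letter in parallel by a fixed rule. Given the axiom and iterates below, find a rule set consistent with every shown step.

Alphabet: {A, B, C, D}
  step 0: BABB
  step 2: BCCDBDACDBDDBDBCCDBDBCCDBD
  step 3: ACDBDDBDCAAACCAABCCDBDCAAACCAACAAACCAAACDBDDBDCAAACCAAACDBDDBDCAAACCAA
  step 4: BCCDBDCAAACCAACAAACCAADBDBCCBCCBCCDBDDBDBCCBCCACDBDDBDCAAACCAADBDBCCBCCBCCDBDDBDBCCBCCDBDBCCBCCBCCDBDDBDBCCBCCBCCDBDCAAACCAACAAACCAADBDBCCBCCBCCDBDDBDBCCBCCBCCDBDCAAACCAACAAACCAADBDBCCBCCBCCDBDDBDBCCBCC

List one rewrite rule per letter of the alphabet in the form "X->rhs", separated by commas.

A->BCC, B->AC, C->DBD, D->CAA

  step 3 ⇒ step 4: ACDBDDBDCAAACCAABCCDBDCAAACCAACAAACCAAACDBDDBDCAAACCAAACDBDDBDCAAACCAA ⇒ BCC·DBD·CAA·AC·CAA·CAA·AC·CAA·DBD·BCC·BCC·BCC·DBD·DBD·BCC·BCC·AC·DBD·DBD·CAA·AC·CAA·DBD·BCC·BCC·BCC·DBD·DBD·BCC·BCC·DBD·BCC·BCC·BCC·DBD·DBD·BCC·BCC·BCC·DBD·CAA·AC·CAA·CAA·AC·CAA·DBD·BCC·BCC·BCC·DBD·DBD·BCC·BCC·BCC·DBD·CAA·AC·CAA·CAA·AC·CAA·DBD·BCC·BCC·BCC·DBD·DBD·BCC·BCC
    A ↦ BCC
    B ↦ AC
    C ↦ DBD
    D ↦ CAA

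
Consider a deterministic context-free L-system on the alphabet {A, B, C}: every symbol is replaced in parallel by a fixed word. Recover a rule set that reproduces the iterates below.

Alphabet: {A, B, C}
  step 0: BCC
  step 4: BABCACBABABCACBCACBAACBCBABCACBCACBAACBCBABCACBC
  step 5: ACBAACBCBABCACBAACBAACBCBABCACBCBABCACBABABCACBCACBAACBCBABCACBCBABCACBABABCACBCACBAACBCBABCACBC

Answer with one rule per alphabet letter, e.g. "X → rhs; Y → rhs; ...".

A->BA, B->AC, C->BC

  step 4 ⇒ step 5: BABCACBABABCACBCACBAACBCBABCACBCACBAACBCBABCACBC ⇒ AC·BA·AC·BC·BA·BC·AC·BA·AC·BA·AC·BC·BA·BC·AC·BC·BA·BC·AC·BA·BA·BC·AC·BC·AC·BA·AC·BC·BA·BC·AC·BC·BA·BC·AC·BA·BA·BC·AC·BC·AC·BA·AC·BC·BA·BC·AC·BC
    A ↦ BA
    B ↦ AC
    C ↦ BC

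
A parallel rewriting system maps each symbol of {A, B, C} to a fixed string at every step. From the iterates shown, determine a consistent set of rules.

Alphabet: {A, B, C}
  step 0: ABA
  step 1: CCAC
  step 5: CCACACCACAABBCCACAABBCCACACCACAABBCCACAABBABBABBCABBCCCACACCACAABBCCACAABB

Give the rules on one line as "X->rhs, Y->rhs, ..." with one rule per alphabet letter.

A->C, B->CA, C->ABB

  step 0 ⇒ step 1: ABA ⇒ C·CA·C
    A ↦ C
    B ↦ CA
    C ↦ ABB  (constrained at step 1)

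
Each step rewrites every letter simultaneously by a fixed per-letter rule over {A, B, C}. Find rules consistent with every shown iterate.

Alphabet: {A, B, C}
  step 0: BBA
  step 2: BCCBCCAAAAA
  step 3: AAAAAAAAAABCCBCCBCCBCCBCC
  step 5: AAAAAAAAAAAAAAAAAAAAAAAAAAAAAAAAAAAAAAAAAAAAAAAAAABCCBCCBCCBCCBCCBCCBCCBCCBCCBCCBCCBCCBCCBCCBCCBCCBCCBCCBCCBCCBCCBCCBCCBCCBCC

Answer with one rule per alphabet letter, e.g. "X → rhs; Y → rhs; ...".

  step 2 ⇒ step 3: BCCBCCAAAAA ⇒ A·AA·AA·A·AA·AA·BCC·BCC·BCC·BCC·BCC
    A ↦ BCC
    B ↦ A
    C ↦ AA

A->BCC, B->A, C->AA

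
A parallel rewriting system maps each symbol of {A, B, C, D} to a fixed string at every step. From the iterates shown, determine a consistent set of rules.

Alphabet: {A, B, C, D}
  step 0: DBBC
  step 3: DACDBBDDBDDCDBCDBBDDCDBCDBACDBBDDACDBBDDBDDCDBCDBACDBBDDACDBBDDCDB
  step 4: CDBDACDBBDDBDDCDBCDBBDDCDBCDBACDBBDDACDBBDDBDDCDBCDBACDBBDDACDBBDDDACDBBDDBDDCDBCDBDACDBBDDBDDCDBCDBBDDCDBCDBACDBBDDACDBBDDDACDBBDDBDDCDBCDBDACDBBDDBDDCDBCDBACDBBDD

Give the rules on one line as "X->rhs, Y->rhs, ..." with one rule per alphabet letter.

  step 3 ⇒ step 4: DACDBBDDBDDCDBCDBBDDCDBCDBACDBBDDACDBBDDBDDCDBCDBACDBBDDACDBBDDCDB ⇒ CDB·D·A·CDB·BDD·BDD·CDB·CDB·BDD·CDB·CDB·A·CDB·BDD·A·CDB·BDD·BDD·CDB·CDB·A·CDB·BDD·A·CDB·BDD·D·A·CDB·BDD·BDD·CDB·CDB·D·A·CDB·BDD·BDD·CDB·CDB·BDD·CDB·CDB·A·CDB·BDD·A·CDB·BDD·D·A·CDB·BDD·BDD·CDB·CDB·D·A·CDB·BDD·BDD·CDB·CDB·A·CDB·BDD
    A ↦ D
    B ↦ BDD
    C ↦ A
    D ↦ CDB

A->D, B->BDD, C->A, D->CDB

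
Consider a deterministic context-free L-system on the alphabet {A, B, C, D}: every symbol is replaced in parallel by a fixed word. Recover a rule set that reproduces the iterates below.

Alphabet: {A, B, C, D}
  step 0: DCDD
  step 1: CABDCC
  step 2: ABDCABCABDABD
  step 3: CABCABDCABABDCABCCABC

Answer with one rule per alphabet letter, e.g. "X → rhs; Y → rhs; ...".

A->C, B->AB, C->ABD, D->C

  step 2 ⇒ step 3: ABDCABCABDABD ⇒ C·AB·C·ABD·C·AB·ABD·C·AB·C·C·AB·C
    A ↦ C
    B ↦ AB
    C ↦ ABD
    D ↦ C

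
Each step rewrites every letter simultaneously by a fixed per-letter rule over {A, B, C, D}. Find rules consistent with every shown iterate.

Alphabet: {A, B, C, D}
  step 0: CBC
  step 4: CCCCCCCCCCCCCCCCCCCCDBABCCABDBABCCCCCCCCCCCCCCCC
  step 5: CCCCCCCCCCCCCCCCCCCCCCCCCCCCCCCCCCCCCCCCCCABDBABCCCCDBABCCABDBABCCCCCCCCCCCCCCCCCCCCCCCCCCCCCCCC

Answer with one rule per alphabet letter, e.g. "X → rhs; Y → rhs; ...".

  step 4 ⇒ step 5: CCCCCCCCCCCCCCCCCCCCDBABCCABDBABCCCCCCCCCCCCCCCC ⇒ CC·CC·CC·CC·CC·CC·CC·CC·CC·CC·CC·CC·CC·CC·CC·CC·CC·CC·CC·CC·CC·AB·DB·AB·CC·CC·DB·AB·CC·AB·DB·AB·CC·CC·CC·CC·CC·CC·CC·CC·CC·CC·CC·CC·CC·CC·CC·CC
    A ↦ DB
    B ↦ AB
    C ↦ CC
    D ↦ CC

A->DB, B->AB, C->CC, D->CC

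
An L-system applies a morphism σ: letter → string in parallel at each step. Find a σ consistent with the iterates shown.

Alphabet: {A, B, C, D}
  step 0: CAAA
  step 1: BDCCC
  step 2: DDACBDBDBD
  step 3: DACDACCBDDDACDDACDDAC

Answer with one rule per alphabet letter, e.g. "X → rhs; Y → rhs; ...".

  step 2 ⇒ step 3: DDACBDBDBD ⇒ DAC·DAC·C·BD·D·DAC·D·DAC·D·DAC
    A ↦ C
    B ↦ D
    C ↦ BD
    D ↦ DAC

A->C, B->D, C->BD, D->DAC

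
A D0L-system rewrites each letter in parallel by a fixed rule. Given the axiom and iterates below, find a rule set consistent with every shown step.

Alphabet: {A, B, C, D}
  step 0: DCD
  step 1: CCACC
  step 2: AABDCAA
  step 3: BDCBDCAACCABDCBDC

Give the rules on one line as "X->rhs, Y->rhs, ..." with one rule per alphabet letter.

  step 2 ⇒ step 3: AABDCAA ⇒ BDC·BDC·AA·CC·A·BDC·BDC
    A ↦ BDC
    B ↦ AA
    C ↦ A
    D ↦ CC

A->BDC, B->AA, C->A, D->CC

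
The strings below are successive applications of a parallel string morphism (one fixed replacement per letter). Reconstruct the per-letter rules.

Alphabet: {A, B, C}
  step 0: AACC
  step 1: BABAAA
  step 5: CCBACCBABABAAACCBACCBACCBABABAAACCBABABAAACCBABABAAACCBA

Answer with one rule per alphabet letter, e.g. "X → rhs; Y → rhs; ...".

A->BA, B->CC, C->A

  step 0 ⇒ step 1: AACC ⇒ BA·BA·A·A
    A ↦ BA
    C ↦ A
    B ↦ CC  (constrained at step 1)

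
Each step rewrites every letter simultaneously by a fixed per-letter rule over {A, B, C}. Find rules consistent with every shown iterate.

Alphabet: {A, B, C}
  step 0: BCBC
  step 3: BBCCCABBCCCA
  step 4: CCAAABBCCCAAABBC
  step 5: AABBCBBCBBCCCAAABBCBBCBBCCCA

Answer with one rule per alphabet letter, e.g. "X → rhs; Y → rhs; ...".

  step 4 ⇒ step 5: CCAAABBCCCAAABBC ⇒ A·A·BBC·BBC·BBC·C·C·A·A·A·BBC·BBC·BBC·C·C·A
    A ↦ BBC
    B ↦ C
    C ↦ A

A->BBC, B->C, C->A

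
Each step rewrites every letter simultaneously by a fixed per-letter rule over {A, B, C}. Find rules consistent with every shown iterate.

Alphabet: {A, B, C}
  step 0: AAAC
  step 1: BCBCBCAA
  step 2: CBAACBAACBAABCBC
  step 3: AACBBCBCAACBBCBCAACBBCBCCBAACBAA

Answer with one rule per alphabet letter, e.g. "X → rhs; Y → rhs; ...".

A->BC, B->CB, C->AA

  step 2 ⇒ step 3: CBAACBAACBAABCBC ⇒ AA·CB·BC·BC·AA·CB·BC·BC·AA·CB·BC·BC·CB·AA·CB·AA
    A ↦ BC
    B ↦ CB
    C ↦ AA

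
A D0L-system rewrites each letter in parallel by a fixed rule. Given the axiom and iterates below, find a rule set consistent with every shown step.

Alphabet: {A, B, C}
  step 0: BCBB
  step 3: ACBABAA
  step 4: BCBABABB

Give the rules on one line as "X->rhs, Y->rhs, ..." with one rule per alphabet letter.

A->B, B->A, C->CB

  step 3 ⇒ step 4: ACBABAA ⇒ B·CB·A·B·A·B·B
    A ↦ B
    B ↦ A
    C ↦ CB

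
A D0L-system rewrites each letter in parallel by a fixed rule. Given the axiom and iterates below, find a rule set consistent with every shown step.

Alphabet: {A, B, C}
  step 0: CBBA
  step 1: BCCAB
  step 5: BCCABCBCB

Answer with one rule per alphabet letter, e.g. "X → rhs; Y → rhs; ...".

  step 0 ⇒ step 1: CBBA ⇒ B·C·C·AB
    A ↦ AB
    B ↦ C
    C ↦ B

A->AB, B->C, C->B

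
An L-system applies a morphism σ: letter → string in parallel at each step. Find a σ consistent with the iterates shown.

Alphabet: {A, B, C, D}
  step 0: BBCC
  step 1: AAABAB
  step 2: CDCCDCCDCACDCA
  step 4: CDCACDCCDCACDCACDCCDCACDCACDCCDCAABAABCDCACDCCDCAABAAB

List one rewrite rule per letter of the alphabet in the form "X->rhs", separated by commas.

  step 1 ⇒ step 2: AAABAB ⇒ CDC·CDC·CDC·A·CDC·A
    A ↦ CDC
    B ↦ A
  step 0 ⇒ step 1: BBCC ⇒ A·A·AB·AB
    C ↦ AB
    D ↦ A  (constrained at step 2)

A->CDC, B->A, C->AB, D->A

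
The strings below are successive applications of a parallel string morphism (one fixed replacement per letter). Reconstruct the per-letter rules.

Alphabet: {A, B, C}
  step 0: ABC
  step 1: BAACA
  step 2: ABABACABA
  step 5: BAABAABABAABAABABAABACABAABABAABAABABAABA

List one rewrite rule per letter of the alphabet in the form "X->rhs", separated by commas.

A->BA, B->A, C->CA

  step 1 ⇒ step 2: BAACA ⇒ A·BA·BA·CA·BA
    A ↦ BA
    B ↦ A
    C ↦ CA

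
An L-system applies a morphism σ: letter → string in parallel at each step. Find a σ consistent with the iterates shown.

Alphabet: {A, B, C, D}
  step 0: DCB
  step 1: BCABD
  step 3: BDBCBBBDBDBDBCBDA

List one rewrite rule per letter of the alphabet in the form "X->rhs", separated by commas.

  step 0 ⇒ step 1: DCB ⇒ BC·A·BD
    B ↦ BD
    C ↦ A
    D ↦ BC
    A ↦ BB  (constrained at step 1)

A->BB, B->BD, C->A, D->BC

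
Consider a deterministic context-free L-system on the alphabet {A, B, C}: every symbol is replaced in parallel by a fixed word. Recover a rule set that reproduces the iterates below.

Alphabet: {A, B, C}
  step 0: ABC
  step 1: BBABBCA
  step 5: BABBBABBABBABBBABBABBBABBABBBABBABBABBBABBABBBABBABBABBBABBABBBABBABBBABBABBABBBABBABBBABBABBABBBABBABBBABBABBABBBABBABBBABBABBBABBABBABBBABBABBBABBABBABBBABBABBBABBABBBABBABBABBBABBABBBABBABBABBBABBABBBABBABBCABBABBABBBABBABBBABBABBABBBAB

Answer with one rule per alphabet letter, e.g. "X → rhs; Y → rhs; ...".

A->B, B->BAB, C->BCA

  step 0 ⇒ step 1: ABC ⇒ B·BAB·BCA
    A ↦ B
    B ↦ BAB
    C ↦ BCA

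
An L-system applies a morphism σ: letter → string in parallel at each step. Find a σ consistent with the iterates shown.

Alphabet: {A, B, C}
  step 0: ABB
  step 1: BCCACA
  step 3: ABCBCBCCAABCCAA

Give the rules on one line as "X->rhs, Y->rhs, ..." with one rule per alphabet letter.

A->BC, B->CA, C->A

  step 0 ⇒ step 1: ABB ⇒ BC·CA·CA
    A ↦ BC
    B ↦ CA
    C ↦ A  (constrained at step 1)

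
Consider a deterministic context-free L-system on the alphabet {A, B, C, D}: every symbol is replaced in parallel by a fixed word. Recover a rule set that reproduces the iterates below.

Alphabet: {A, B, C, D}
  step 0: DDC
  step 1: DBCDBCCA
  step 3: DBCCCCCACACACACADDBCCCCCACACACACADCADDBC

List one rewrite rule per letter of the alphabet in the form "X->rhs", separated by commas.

A->D, B->CCC, C->CA, D->DBC

  step 0 ⇒ step 1: DDC ⇒ DBC·DBC·CA
    C ↦ CA
    D ↦ DBC
    A ↦ D  (constrained at step 1)
    B ↦ CCC  (constrained at step 1)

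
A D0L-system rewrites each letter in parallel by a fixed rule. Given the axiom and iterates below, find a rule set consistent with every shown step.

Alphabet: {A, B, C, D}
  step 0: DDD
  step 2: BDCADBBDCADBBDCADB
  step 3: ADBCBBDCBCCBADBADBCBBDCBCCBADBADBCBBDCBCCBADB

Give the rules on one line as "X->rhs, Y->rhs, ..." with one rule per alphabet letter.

A->BC, B->ADB, C->BDC, D->CB

  step 2 ⇒ step 3: BDCADBBDCADBBDCADB ⇒ ADB·CB·BDC·BC·CB·ADB·ADB·CB·BDC·BC·CB·ADB·ADB·CB·BDC·BC·CB·ADB
    A ↦ BC
    B ↦ ADB
    C ↦ BDC
    D ↦ CB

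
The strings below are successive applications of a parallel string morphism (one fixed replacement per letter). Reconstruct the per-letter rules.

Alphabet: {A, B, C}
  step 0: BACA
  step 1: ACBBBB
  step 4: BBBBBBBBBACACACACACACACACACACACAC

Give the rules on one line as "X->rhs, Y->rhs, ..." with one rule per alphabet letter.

  step 0 ⇒ step 1: BACA ⇒ AC·B·BB·B
    A ↦ B
    B ↦ AC
    C ↦ BB

A->B, B->AC, C->BB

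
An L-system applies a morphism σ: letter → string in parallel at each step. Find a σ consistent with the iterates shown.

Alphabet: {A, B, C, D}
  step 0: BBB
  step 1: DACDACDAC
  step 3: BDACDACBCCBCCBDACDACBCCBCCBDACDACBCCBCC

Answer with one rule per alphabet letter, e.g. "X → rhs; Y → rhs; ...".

  step 0 ⇒ step 1: BBB ⇒ DAC·DAC·DAC
    B ↦ DAC
    A ↦ B  (constrained at step 1)
    C ↦ BCC  (constrained at step 1)
    D ↦ A  (constrained at step 1)

A->B, B->DAC, C->BCC, D->A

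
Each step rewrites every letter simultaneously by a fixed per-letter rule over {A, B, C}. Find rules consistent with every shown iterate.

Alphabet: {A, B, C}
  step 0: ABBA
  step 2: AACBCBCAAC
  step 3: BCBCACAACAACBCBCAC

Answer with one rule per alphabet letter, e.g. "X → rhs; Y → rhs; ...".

  step 2 ⇒ step 3: AACBCBCAAC ⇒ BC·BC·AC·A·AC·A·AC·BC·BC·AC
    A ↦ BC
    B ↦ A
    C ↦ AC

A->BC, B->A, C->AC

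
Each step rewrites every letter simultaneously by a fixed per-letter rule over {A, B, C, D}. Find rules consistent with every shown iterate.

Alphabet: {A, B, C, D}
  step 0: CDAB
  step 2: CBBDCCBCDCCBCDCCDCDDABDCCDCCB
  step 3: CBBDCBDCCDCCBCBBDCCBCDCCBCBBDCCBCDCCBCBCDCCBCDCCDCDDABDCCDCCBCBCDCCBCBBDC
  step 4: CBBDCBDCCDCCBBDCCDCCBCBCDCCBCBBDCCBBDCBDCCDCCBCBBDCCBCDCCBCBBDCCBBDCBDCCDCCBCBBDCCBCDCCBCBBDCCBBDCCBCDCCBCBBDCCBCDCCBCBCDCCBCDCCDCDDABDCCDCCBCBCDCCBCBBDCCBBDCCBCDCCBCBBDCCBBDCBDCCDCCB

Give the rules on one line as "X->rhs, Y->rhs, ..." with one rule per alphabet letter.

  step 3 ⇒ step 4: CBBDCBDCCDCCBCBBDCCBCDCCBCBBDCCBCDCCBCBCDCCBCDCCDCDDABDCCDCCBCBCDCCBCBBDC ⇒ CB·BDC·BDC·CDC·CB·BDC·CDC·CB·CB·CDC·CB·CB·BDC·CB·BDC·BDC·CDC·CB·CB·BDC·CB·CDC·CB·CB·BDC·CB·BDC·BDC·CDC·CB·CB·BDC·CB·CDC·CB·CB·BDC·CB·BDC·CB·CDC·CB·CB·BDC·CB·CDC·CB·CB·CDC·CB·CDC·CDC·DDA·BDC·CDC·CB·CB·CDC·CB·CB·BDC·CB·BDC·CB·CDC·CB·CB·BDC·CB·BDC·BDC·CDC·CB
    A ↦ DDA
    B ↦ BDC
    C ↦ CB
    D ↦ CDC

A->DDA, B->BDC, C->CB, D->CDC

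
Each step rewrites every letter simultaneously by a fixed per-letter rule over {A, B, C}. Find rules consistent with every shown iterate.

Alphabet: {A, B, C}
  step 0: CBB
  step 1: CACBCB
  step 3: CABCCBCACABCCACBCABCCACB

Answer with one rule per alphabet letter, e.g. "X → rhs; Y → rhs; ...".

  step 0 ⇒ step 1: CBB ⇒ CA·CB·CB
    B ↦ CB
    C ↦ CA
    A ↦ BC  (constrained at step 1)

A->BC, B->CB, C->CA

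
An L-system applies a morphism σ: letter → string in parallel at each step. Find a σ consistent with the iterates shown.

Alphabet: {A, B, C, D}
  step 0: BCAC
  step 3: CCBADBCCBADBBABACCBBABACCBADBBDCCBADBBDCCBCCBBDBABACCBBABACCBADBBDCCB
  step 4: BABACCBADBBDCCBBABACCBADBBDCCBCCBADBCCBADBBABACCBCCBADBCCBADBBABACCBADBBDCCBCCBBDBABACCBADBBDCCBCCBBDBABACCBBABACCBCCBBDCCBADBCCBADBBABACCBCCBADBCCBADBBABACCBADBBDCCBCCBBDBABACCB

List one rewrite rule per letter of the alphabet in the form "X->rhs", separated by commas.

A->ADB, B->CCB, C->BA, D->BD

  step 3 ⇒ step 4: CCBADBCCBADBBABACCBBABACCBADBBDCCBADBBDCCBCCBBDBABACCBBABACCBADBBDCCB ⇒ BA·BA·CCB·ADB·BD·CCB·BA·BA·CCB·ADB·BD·CCB·CCB·ADB·CCB·ADB·BA·BA·CCB·CCB·ADB·CCB·ADB·BA·BA·CCB·ADB·BD·CCB·CCB·BD·BA·BA·CCB·ADB·BD·CCB·CCB·BD·BA·BA·CCB·BA·BA·CCB·CCB·BD·CCB·ADB·CCB·ADB·BA·BA·CCB·CCB·ADB·CCB·ADB·BA·BA·CCB·ADB·BD·CCB·CCB·BD·BA·BA·CCB
    A ↦ ADB
    B ↦ CCB
    C ↦ BA
    D ↦ BD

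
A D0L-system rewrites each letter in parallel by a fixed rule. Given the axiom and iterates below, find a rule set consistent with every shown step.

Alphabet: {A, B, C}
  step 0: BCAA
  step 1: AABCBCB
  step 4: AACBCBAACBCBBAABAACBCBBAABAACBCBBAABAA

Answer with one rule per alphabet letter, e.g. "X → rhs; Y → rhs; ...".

  step 0 ⇒ step 1: BCAA ⇒ AA·B·CB·CB
    A ↦ CB
    B ↦ AA
    C ↦ B

A->CB, B->AA, C->B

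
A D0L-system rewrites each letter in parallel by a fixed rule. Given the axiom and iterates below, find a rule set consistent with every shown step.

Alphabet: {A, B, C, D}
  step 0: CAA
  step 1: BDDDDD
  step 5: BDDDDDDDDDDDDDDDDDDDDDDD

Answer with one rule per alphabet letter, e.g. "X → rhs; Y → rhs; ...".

A->DD, B->C, C->BD, D->A

  step 0 ⇒ step 1: CAA ⇒ BD·DD·DD
    A ↦ DD
    C ↦ BD
    B ↦ C  (constrained at step 1)
    D ↦ A  (constrained at step 1)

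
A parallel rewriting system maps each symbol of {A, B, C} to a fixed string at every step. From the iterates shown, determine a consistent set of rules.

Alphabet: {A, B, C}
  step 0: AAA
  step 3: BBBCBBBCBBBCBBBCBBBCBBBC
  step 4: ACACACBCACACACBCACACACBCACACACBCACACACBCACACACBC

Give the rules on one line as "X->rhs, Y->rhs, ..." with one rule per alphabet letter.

  step 3 ⇒ step 4: BBBCBBBCBBBCBBBCBBBCBBBC ⇒ AC·AC·AC·BC·AC·AC·AC·BC·AC·AC·AC·BC·AC·AC·AC·BC·AC·AC·AC·BC·AC·AC·AC·BC
    B ↦ AC
    C ↦ BC
    A ↦ BB  (constrained at step 0)

A->BB, B->AC, C->BC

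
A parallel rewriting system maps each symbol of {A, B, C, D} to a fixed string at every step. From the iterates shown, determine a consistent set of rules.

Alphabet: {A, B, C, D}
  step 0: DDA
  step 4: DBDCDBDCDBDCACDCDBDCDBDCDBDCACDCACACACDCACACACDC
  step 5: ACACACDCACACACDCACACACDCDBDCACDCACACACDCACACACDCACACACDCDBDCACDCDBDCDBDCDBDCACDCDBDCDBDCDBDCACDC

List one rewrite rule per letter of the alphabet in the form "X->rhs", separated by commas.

A->DB, B->AC, C->DC, D->AC

  step 4 ⇒ step 5: DBDCDBDCDBDCACDCDBDCDBDCDBDCACDCACACACDCACACACDC ⇒ AC·AC·AC·DC·AC·AC·AC·DC·AC·AC·AC·DC·DB·DC·AC·DC·AC·AC·AC·DC·AC·AC·AC·DC·AC·AC·AC·DC·DB·DC·AC·DC·DB·DC·DB·DC·DB·DC·AC·DC·DB·DC·DB·DC·DB·DC·AC·DC
    A ↦ DB
    B ↦ AC
    C ↦ DC
    D ↦ AC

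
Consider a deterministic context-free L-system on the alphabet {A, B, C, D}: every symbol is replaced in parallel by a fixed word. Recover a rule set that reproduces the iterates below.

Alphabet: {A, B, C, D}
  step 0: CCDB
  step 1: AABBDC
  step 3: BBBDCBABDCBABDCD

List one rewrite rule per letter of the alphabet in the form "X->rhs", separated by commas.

  step 0 ⇒ step 1: CCDB ⇒ A·A·B·BDC
    B ↦ BDC
    C ↦ A
    D ↦ B
    A ↦ D  (constrained at step 1)

A->D, B->BDC, C->A, D->B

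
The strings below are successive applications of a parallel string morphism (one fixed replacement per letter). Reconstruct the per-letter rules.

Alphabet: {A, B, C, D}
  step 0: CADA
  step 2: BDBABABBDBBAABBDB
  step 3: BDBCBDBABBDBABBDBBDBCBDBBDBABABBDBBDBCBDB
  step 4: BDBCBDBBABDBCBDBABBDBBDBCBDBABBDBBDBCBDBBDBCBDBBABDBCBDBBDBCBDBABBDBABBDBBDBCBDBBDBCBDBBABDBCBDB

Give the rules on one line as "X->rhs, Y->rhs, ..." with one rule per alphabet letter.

  step 3 ⇒ step 4: BDBCBDBABBDBABBDBBDBCBDBBDBABABBDBBDBCBDB ⇒ BDB·C·BDB·BA·BDB·C·BDB·AB·BDB·BDB·C·BDB·AB·BDB·BDB·C·BDB·BDB·C·BDB·BA·BDB·C·BDB·BDB·C·BDB·AB·BDB·AB·BDB·BDB·C·BDB·BDB·C·BDB·BA·BDB·C·BDB
    A ↦ AB
    B ↦ BDB
    C ↦ BA
    D ↦ C

A->AB, B->BDB, C->BA, D->C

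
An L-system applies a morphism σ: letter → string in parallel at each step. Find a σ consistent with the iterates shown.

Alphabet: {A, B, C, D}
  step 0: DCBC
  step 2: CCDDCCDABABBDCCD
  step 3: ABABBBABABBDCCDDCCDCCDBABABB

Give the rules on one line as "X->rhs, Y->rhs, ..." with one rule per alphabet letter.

  step 2 ⇒ step 3: CCDDCCDABABBDCCD ⇒ AB·AB·B·B·AB·AB·B·D·CCD·D·CCD·CCD·B·AB·AB·B
    A ↦ D
    B ↦ CCD
    C ↦ AB
    D ↦ B

A->D, B->CCD, C->AB, D->B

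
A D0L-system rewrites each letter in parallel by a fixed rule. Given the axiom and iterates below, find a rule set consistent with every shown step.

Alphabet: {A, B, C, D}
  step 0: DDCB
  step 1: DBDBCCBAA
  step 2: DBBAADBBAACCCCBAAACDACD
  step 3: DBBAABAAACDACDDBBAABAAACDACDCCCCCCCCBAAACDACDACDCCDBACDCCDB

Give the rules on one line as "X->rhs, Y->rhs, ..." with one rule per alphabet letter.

  step 2 ⇒ step 3: DBBAADBBAACCCCBAAACDACD ⇒ DB·BAA·BAA·ACD·ACD·DB·BAA·BAA·ACD·ACD·CC·CC·CC·CC·BAA·ACD·ACD·ACD·CC·DB·ACD·CC·DB
    A ↦ ACD
    B ↦ BAA
    C ↦ CC
    D ↦ DB

A->ACD, B->BAA, C->CC, D->DB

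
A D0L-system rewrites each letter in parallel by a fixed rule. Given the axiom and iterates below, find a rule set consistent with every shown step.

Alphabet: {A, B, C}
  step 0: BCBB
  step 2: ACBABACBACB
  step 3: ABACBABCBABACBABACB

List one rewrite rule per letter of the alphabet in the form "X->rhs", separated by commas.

  step 2 ⇒ step 3: ACBABACBACB ⇒ AB·A·CB·AB·CB·AB·A·CB·AB·A·CB
    A ↦ AB
    B ↦ CB
    C ↦ A

A->AB, B->CB, C->A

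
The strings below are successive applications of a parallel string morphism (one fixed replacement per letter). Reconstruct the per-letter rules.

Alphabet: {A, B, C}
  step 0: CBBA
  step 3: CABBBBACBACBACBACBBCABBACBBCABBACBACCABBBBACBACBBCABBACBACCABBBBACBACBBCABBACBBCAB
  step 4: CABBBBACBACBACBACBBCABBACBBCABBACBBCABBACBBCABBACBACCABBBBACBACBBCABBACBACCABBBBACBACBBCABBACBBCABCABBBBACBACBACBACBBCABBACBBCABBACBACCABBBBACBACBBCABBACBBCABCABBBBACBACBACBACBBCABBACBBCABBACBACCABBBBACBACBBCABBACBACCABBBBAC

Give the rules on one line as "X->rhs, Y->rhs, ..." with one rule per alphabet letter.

A->BB, B->BAC, C->CAB

  step 3 ⇒ step 4: CABBBBACBACBACBACBBCABBACBBCABBACBACCABBBBACBACBBCABBACBACCABBBBACBACBBCABBACBBCAB ⇒ CAB·BB·BAC·BAC·BAC·BAC·BB·CAB·BAC·BB·CAB·BAC·BB·CAB·BAC·BB·CAB·BAC·BAC·CAB·BB·BAC·BAC·BB·CAB·BAC·BAC·CAB·BB·BAC·BAC·BB·CAB·BAC·BB·CAB·CAB·BB·BAC·BAC·BAC·BAC·BB·CAB·BAC·BB·CAB·BAC·BAC·CAB·BB·BAC·BAC·BB·CAB·BAC·BB·CAB·CAB·BB·BAC·BAC·BAC·BAC·BB·CAB·BAC·BB·CAB·BAC·BAC·CAB·BB·BAC·BAC·BB·CAB·BAC·BAC·CAB·BB·BAC
    A ↦ BB
    B ↦ BAC
    C ↦ CAB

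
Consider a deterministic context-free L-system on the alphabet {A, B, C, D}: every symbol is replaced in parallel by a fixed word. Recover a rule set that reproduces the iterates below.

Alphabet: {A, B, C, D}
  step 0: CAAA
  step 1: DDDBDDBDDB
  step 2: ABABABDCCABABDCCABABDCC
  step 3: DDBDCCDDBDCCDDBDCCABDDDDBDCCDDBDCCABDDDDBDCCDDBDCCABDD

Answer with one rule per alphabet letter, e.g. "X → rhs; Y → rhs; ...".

  step 2 ⇒ step 3: ABABABDCCABABDCCABABDCC ⇒ DDB·DCC·DDB·DCC·DDB·DCC·AB·D·D·DDB·DCC·DDB·DCC·AB·D·D·DDB·DCC·DDB·DCC·AB·D·D
    A ↦ DDB
    B ↦ DCC
    C ↦ D
    D ↦ AB

A->DDB, B->DCC, C->D, D->AB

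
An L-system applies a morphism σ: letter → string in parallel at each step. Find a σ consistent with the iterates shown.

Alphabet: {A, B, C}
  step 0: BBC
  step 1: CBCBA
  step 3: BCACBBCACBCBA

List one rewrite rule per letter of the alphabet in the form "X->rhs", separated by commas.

A->BC, B->CB, C->A

  step 0 ⇒ step 1: BBC ⇒ CB·CB·A
    B ↦ CB
    C ↦ A
    A ↦ BC  (constrained at step 1)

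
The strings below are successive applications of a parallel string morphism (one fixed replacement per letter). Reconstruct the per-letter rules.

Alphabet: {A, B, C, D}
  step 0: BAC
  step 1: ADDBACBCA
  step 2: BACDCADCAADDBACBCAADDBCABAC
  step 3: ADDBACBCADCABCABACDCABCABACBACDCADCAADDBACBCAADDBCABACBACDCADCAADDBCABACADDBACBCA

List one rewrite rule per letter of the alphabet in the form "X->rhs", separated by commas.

A->BAC, B->ADD, C->BCA, D->DCA

  step 2 ⇒ step 3: BACDCADCAADDBACBCAADDBCABAC ⇒ ADD·BAC·BCA·DCA·BCA·BAC·DCA·BCA·BAC·BAC·DCA·DCA·ADD·BAC·BCA·ADD·BCA·BAC·BAC·DCA·DCA·ADD·BCA·BAC·ADD·BAC·BCA
    A ↦ BAC
    B ↦ ADD
    C ↦ BCA
    D ↦ DCA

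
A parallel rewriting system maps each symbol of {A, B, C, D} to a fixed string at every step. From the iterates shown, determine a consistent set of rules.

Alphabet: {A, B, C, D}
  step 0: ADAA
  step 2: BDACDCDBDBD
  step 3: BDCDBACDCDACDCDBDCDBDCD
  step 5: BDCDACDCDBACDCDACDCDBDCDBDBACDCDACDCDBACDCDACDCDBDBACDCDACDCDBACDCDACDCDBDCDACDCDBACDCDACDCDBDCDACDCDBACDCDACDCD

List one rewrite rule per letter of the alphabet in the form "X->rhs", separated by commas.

  step 2 ⇒ step 3: BDACDCDBDBD ⇒ BD·CD·B·ACD·CD·ACD·CD·BD·CD·BD·CD
    A ↦ B
    B ↦ BD
    C ↦ ACD
    D ↦ CD

A->B, B->BD, C->ACD, D->CD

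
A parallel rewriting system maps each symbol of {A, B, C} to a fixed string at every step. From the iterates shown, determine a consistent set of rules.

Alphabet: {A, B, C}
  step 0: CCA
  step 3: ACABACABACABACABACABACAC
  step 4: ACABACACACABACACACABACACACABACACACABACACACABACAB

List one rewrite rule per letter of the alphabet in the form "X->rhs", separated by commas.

  step 3 ⇒ step 4: ACABACABACABACABACABACAC ⇒ AC·AB·AC·AC·AC·AB·AC·AC·AC·AB·AC·AC·AC·AB·AC·AC·AC·AB·AC·AC·AC·AB·AC·AB
    A ↦ AC
    B ↦ AC
    C ↦ AB

A->AC, B->AC, C->AB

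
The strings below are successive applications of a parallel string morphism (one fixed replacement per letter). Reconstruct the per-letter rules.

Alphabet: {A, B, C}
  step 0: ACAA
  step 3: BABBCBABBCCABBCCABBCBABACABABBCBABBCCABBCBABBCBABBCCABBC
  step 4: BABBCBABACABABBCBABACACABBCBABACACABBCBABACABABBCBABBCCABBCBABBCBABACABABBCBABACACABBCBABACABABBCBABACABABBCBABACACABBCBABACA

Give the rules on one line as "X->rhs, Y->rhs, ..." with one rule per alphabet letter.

  step 3 ⇒ step 4: BABBCBABBCCABBCCABBCBABACABABBCBABBCCABBCBABBCBABBCCABBC ⇒ BA·BBC·BA·BA·CA·BA·BBC·BA·BA·CA·CA·BBC·BA·BA·CA·CA·BBC·BA·BA·CA·BA·BBC·BA·BBC·CA·BBC·BA·BBC·BA·BA·CA·BA·BBC·BA·BA·CA·CA·BBC·BA·BA·CA·BA·BBC·BA·BA·CA·BA·BBC·BA·BA·CA·CA·BBC·BA·BA·CA
    A ↦ BBC
    B ↦ BA
    C ↦ CA

A->BBC, B->BA, C->CA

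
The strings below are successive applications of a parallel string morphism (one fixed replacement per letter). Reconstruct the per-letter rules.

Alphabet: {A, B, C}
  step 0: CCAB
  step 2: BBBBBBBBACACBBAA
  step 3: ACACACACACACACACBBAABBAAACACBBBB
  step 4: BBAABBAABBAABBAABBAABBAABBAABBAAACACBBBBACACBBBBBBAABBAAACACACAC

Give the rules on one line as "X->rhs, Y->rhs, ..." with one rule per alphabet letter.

  step 3 ⇒ step 4: ACACACACACACACACBBAABBAAACACBBBB ⇒ BB·AA·BB·AA·BB·AA·BB·AA·BB·AA·BB·AA·BB·AA·BB·AA·AC·AC·BB·BB·AC·AC·BB·BB·BB·AA·BB·AA·AC·AC·AC·AC
    A ↦ BB
    B ↦ AC
    C ↦ AA

A->BB, B->AC, C->AA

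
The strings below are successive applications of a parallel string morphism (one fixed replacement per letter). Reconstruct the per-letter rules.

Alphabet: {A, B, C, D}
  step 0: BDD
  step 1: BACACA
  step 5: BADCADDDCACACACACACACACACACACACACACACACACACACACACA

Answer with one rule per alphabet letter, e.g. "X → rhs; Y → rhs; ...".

A->D, B->BA, C->DD, D->CA

  step 0 ⇒ step 1: BDD ⇒ BA·CA·CA
    B ↦ BA
    D ↦ CA
    A ↦ D  (constrained at step 1)
    C ↦ DD  (constrained at step 1)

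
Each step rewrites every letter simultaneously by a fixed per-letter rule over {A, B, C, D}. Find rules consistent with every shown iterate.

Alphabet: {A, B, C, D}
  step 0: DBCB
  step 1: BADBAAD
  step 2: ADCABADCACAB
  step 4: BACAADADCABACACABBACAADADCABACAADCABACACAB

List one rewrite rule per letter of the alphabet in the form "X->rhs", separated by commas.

A->CA, B->AD, C->BA, D->B

  step 1 ⇒ step 2: BADBAAD ⇒ AD·CA·B·AD·CA·CA·B
    A ↦ CA
    B ↦ AD
    D ↦ B
  step 0 ⇒ step 1: DBCB ⇒ B·AD·BA·AD
    C ↦ BA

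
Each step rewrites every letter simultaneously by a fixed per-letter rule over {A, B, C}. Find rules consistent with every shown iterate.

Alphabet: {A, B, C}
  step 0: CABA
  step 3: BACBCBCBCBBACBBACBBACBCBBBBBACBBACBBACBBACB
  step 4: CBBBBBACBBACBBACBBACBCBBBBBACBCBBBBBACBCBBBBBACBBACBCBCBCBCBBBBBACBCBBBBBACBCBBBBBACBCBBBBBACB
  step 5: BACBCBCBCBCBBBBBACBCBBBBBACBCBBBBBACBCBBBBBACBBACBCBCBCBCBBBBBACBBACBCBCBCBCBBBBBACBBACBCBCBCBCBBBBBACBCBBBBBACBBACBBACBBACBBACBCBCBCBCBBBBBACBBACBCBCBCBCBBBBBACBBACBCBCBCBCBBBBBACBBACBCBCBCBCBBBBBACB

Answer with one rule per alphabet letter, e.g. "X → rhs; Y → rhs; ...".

A->BBB, B->CB, C->BA

  step 4 ⇒ step 5: CBBBBBACBBACBBACBBACBCBBBBBACBCBBBBBACBCBBBBBACBBACBCBCBCBCBBBBBACBCBBBBBACBCBBBBBACBCBBBBBACB ⇒ BA·CB·CB·CB·CB·CB·BBB·BA·CB·CB·BBB·BA·CB·CB·BBB·BA·CB·CB·BBB·BA·CB·BA·CB·CB·CB·CB·CB·BBB·BA·CB·BA·CB·CB·CB·CB·CB·BBB·BA·CB·BA·CB·CB·CB·CB·CB·BBB·BA·CB·CB·BBB·BA·CB·BA·CB·BA·CB·BA·CB·BA·CB·CB·CB·CB·CB·BBB·BA·CB·BA·CB·CB·CB·CB·CB·BBB·BA·CB·BA·CB·CB·CB·CB·CB·BBB·BA·CB·BA·CB·CB·CB·CB·CB·BBB·BA·CB
    A ↦ BBB
    B ↦ CB
    C ↦ BA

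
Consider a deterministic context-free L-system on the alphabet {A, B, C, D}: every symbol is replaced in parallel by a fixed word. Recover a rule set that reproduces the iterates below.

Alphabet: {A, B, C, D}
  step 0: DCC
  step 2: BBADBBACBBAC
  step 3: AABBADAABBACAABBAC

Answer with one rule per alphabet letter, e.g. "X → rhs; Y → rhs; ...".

  step 2 ⇒ step 3: BBADBBACBBAC ⇒ A·A·BB·AD·A·A·BB·AC·A·A·BB·AC
    A ↦ BB
    B ↦ A
    C ↦ AC
    D ↦ AD

A->BB, B->A, C->AC, D->AD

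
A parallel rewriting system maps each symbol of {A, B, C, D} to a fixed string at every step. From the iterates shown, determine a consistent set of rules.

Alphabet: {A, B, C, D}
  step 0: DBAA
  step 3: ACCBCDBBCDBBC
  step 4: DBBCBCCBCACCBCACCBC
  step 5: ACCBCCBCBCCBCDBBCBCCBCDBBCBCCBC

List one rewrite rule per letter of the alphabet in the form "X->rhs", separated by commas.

  step 4 ⇒ step 5: DBBCBCCBCACCBCACCBC ⇒ A·C·C·BC·C·BC·BC·C·BC·DB·BC·BC·C·BC·DB·BC·BC·C·BC
    A ↦ DB
    B ↦ C
    C ↦ BC
    D ↦ A

A->DB, B->C, C->BC, D->A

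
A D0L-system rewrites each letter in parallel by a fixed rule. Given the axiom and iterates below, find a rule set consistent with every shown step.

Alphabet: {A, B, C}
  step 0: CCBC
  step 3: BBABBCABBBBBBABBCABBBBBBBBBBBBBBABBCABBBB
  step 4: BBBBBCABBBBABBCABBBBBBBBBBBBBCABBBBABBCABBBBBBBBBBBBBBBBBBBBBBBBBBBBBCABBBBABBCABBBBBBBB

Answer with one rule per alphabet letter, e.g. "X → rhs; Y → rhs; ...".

  step 3 ⇒ step 4: BBABBCABBBBBBABBCABBBBBBBBBBBBBBABBCABBBB ⇒ BB·BB·BCA·BB·BB·AB·BCA·BB·BB·BB·BB·BB·BB·BCA·BB·BB·AB·BCA·BB·BB·BB·BB·BB·BB·BB·BB·BB·BB·BB·BB·BB·BB·BCA·BB·BB·AB·BCA·BB·BB·BB·BB
    A ↦ BCA
    B ↦ BB
    C ↦ AB

A->BCA, B->BB, C->AB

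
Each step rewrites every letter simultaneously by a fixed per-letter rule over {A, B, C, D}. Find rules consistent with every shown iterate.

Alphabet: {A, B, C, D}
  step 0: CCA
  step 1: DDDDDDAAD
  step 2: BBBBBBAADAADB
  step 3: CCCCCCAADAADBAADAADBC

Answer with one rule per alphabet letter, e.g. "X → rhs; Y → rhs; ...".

A->AAD, B->C, C->DDD, D->B

  step 2 ⇒ step 3: BBBBBBAADAADB ⇒ C·C·C·C·C·C·AAD·AAD·B·AAD·AAD·B·C
    A ↦ AAD
    B ↦ C
    D ↦ B
  step 0 ⇒ step 1: CCA ⇒ DDD·DDD·AAD
    C ↦ DDD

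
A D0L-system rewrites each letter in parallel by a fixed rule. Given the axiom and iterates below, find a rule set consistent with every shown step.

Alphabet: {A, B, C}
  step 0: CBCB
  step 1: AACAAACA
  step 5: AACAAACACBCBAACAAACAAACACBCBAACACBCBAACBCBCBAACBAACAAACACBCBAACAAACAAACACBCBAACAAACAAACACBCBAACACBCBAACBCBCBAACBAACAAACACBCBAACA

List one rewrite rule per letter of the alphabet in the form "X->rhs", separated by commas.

  step 0 ⇒ step 1: CBCB ⇒ AA·CA·AA·CA
    B ↦ CA
    C ↦ AA
    A ↦ CB  (constrained at step 1)

A->CB, B->CA, C->AA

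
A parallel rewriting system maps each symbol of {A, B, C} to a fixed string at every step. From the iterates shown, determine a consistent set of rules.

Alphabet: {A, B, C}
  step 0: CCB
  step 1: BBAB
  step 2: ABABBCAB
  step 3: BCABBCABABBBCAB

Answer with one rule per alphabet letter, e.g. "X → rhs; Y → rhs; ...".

  step 2 ⇒ step 3: ABABBCAB ⇒ BC·AB·BC·AB·AB·B·BC·AB
    A ↦ BC
    B ↦ AB
    C ↦ B

A->BC, B->AB, C->B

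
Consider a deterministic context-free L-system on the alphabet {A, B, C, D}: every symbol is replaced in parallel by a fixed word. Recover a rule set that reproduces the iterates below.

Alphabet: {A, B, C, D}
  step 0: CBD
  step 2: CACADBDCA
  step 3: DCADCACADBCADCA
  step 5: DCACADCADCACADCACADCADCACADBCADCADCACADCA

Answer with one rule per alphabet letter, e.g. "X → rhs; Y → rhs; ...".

A->CA, B->DB, C->D, D->CA

  step 2 ⇒ step 3: CACADBDCA ⇒ D·CA·D·CA·CA·DB·CA·D·CA
    A ↦ CA
    B ↦ DB
    C ↦ D
    D ↦ CA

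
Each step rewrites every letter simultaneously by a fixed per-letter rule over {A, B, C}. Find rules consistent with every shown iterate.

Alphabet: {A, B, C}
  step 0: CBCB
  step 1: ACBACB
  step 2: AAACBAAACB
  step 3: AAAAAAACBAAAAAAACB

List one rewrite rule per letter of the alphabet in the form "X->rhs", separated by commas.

  step 2 ⇒ step 3: AAACBAAACB ⇒ AA·AA·AA·A·CB·AA·AA·AA·A·CB
    A ↦ AA
    B ↦ CB
    C ↦ A

A->AA, B->CB, C->A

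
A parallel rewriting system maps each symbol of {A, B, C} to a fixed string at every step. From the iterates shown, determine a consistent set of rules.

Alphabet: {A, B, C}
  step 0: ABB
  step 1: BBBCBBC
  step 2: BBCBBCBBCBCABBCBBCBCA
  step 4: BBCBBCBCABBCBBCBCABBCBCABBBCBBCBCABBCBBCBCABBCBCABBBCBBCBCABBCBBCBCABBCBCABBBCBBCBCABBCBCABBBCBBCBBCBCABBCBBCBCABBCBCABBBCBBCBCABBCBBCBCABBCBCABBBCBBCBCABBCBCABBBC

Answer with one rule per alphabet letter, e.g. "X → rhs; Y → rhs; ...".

A->B, B->BBC, C->BCA

  step 1 ⇒ step 2: BBBCBBC ⇒ BBC·BBC·BBC·BCA·BBC·BBC·BCA
    B ↦ BBC
    C ↦ BCA
  step 0 ⇒ step 1: ABB ⇒ B·BBC·BBC
    A ↦ B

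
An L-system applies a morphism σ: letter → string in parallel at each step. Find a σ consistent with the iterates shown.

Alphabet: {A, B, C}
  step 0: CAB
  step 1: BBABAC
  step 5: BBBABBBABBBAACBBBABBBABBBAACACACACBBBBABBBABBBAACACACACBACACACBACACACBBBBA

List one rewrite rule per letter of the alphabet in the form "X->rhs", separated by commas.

A->B, B->AC, C->BBA

  step 0 ⇒ step 1: CAB ⇒ BBA·B·AC
    A ↦ B
    B ↦ AC
    C ↦ BBA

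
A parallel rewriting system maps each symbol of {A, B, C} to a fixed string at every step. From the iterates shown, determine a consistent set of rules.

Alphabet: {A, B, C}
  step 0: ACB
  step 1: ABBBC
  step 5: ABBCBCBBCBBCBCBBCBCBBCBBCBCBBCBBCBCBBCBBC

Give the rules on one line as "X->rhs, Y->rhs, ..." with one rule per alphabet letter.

  step 0 ⇒ step 1: ACB ⇒ AB·B·BC
    A ↦ AB
    B ↦ BC
    C ↦ B

A->AB, B->BC, C->B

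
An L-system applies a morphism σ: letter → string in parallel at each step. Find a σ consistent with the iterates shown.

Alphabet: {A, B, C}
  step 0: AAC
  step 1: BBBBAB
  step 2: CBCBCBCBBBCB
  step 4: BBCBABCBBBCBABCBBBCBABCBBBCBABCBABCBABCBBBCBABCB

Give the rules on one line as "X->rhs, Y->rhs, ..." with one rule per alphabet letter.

  step 1 ⇒ step 2: BBBBAB ⇒ CB·CB·CB·CB·BB·CB
    A ↦ BB
    B ↦ CB
  step 0 ⇒ step 1: AAC ⇒ BB·BB·AB
    C ↦ AB

A->BB, B->CB, C->AB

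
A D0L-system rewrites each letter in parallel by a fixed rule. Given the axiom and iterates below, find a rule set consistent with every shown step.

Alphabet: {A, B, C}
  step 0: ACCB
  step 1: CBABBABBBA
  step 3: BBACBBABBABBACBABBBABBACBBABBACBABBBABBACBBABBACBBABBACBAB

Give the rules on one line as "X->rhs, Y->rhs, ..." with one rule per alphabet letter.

  step 0 ⇒ step 1: ACCB ⇒ C·BAB·BAB·BBA
    A ↦ C
    B ↦ BBA
    C ↦ BAB

A->C, B->BBA, C->BAB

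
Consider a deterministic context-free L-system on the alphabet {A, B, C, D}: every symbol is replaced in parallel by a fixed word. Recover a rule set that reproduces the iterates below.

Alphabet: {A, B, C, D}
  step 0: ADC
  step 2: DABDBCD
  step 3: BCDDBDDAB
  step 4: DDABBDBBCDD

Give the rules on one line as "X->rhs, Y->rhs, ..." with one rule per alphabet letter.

A->CD, B->D, C->DA, D->B

  step 3 ⇒ step 4: BCDDBDDAB ⇒ D·DA·B·B·D·B·B·CD·D
    A ↦ CD
    B ↦ D
    C ↦ DA
    D ↦ B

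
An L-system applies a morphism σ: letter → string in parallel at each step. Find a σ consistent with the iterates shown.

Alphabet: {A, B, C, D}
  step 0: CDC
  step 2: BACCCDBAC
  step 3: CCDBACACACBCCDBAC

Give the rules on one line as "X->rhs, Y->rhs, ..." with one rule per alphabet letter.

  step 2 ⇒ step 3: BACCCDBAC ⇒ CCD·B·AC·AC·AC·B·CCD·B·AC
    A ↦ B
    B ↦ CCD
    C ↦ AC
    D ↦ B

A->B, B->CCD, C->AC, D->B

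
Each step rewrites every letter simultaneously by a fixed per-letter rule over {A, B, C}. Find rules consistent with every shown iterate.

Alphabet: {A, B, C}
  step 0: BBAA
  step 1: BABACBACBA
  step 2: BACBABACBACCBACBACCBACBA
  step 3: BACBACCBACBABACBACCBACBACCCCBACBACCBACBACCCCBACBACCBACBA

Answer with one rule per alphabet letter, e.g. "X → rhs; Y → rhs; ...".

  step 2 ⇒ step 3: BACBABACBACCBACBACCBACBA ⇒ BA·CBA·CC·BA·CBA·BA·CBA·CC·BA·CBA·CC·CC·BA·CBA·CC·BA·CBA·CC·CC·BA·CBA·CC·BA·CBA
    A ↦ CBA
    B ↦ BA
    C ↦ CC

A->CBA, B->BA, C->CC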